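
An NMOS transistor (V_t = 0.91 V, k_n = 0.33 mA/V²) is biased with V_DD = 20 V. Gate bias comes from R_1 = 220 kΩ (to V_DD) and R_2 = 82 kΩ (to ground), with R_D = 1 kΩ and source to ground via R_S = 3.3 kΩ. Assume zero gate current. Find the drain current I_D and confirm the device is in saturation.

I_D ≈ 0.73 mA

V_G = V_DD·R_2/(R_1+R_2) = 20×82/302 = 5.43 V.
Assume saturation: I_D = (k_n/2)(V_GS − V_t)² with V_GS = V_G − I_D·R_S = 5.43 − 3.3·I_D.
Substituting gives 1.8·I_D² − 5.92·I_D + 3.37 = 0, with roots I_D = 0.732 or 2.56 mA.
The root I_D = 2.56 mA gives V_GS = -3.03 V ≤ V_t, so take I_D = 0.732 mA.
Then V_GS = 3.02 V and V_DS = V_DD − I_D(R_D+R_S) = 20 − 0.732×4.3 = 16.9 V.
Saturation requires V_DS ≥ V_GS − V_t = 2.11 V; 16.9 ≥ 2.11 ✓.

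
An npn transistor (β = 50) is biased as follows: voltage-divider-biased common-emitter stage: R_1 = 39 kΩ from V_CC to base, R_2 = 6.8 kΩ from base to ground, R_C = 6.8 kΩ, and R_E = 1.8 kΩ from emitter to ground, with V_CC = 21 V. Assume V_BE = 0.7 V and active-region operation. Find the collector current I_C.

Thevenize the base divider: V_Th = V_CC·R_2/(R_1+R_2) = 21×6.8/45.8 = 3.12 V, R_Th = R_1‖R_2 = 5.79 kΩ.
Base-emitter loop: V_Th = I_B·R_Th + V_BE + (β+1)I_B·R_E, so I_B = (3.12 − 0.7) / (5.79 + 51×1.8) = 0.0248 mA.
I_C = β·I_B = 50×0.0248 = 1.24 mA, and I_E = (β+1)I_B = 1.26 mA.
V_CE = V_CC − I_C·R_C − I_E·R_E = 21 − 1.24×6.8 − 1.26×1.8 = 10.3 V.
V_CE = 10.3 V > 0.2 V confirms active-region operation.

I_C ≈ 1.2 mA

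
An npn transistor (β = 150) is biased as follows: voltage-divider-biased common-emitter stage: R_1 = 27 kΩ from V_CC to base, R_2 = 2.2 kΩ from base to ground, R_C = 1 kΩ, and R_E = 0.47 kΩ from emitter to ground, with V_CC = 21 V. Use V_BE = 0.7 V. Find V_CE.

Thevenize the base divider: V_Th = V_CC·R_2/(R_1+R_2) = 21×2.2/29.2 = 1.58 V, R_Th = R_1‖R_2 = 2.03 kΩ.
Base-emitter loop: V_Th = I_B·R_Th + V_BE + (β+1)I_B·R_E, so I_B = (1.58 − 0.7) / (2.03 + 151×0.47) = 0.0121 mA.
I_C = β·I_B = 150×0.0121 = 1.81 mA, and I_E = (β+1)I_B = 1.82 mA.
V_CE = V_CC − I_C·R_C − I_E·R_E = 21 − 1.81×1 − 1.82×0.47 = 18.3 V.
V_CE = 18.3 V > 0.2 V confirms active-region operation.

V_CE ≈ 18 V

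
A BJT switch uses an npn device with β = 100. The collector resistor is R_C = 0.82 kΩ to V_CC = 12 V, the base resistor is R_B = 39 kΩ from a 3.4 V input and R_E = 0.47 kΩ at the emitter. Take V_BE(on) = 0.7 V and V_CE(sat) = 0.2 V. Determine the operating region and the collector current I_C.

active; I_C ≈ 3.1 mA

Assume active. Base-emitter loop: I_B = (V_BB − V_BE)/(R_B + (β+1)R_E) = (3.4 − 0.7)/(39 + 101×0.47) = 0.0312 mA.
I_C = β·I_B = 100×0.0312 = 3.12 mA.
V_CE = V_CC − I_C·R_C − I_E·R_E = 12 − 3.12×0.82 − 3.15×0.47 = 7.96 V > V_CE(sat), so the active-region assumption holds.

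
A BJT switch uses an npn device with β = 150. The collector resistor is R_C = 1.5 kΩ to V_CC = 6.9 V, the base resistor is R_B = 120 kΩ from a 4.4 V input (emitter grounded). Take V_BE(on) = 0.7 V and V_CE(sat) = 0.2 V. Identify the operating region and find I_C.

saturation; I_C ≈ 4.5 mA

Assume active: I_B = (4.4 − 0.7)/120 = 0.0308 mA, giving I_C = β·I_B = 4.62 mA.
But then V_CE = 6.9 − 4.62×1.5 = -0.0375 V < V_CE(sat) = 0.2 V — impossible in the active region.
So the transistor is saturated. With V_CE = 0.2 V, I_C = (V_CC − 0.2)/R_C = 6.7/1.5 = 4.47 mA.
Check: β·I_B = 4.62 mA > I_C = 4.47 mA, confirming saturation.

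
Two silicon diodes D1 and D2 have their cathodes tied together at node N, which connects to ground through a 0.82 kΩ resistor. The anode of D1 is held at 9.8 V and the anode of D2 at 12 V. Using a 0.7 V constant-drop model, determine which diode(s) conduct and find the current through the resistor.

Assume both conduct. Then node N would need to be at both 9.8−0.7 = 9.1 V and 12−0.7 = 11.3 V, which is impossible.
Assume only D2 conducts: V_N = 12 − 0.7 = 11.3 V, so I_R = 11.3/0.82 = 13.8 mA.
Check D1: its anode-to-cathode voltage is 9.8 − 11.3 = -1.5 V < 0.7 V, so it is off. The assumption is consistent.

Only D2 conducts; I_R ≈ 14 mA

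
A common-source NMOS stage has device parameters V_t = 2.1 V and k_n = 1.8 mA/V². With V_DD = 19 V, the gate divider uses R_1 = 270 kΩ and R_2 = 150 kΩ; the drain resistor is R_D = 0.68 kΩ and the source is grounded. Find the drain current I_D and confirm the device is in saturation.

I_D ≈ 20 mA

V_G = V_DD·R_2/(R_1+R_2) = 19×150/420 = 6.79 V. With the source grounded, V_GS = V_G = 6.79 V.
Assume saturation: I_D = (k_n/2)(V_GS − V_t)² = (1.8/2)×(6.79 − 2.1)² = 0.9×4.69² = 19.8 mA.
V_DS = V_DD − I_D·R_D = 19 − 19.8×0.68 = 5.56 V.
Saturation requires V_DS ≥ V_GS − V_t = 4.69 V; 5.56 ≥ 4.69 ✓.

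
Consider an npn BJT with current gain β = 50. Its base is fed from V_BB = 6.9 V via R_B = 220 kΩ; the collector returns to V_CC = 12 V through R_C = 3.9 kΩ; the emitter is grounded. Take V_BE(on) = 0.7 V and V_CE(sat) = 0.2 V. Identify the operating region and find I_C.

Assume active. Base-emitter loop: I_B = (V_BB − V_BE)/R_B = (6.9 − 0.7)/220 = 0.0282 mA.
I_C = β·I_B = 50×0.0282 = 1.41 mA.
V_CE = V_CC − I_C·R_C = 12 − 1.41×3.9 = 6.5 V > V_CE(sat), so the active-region assumption holds.

active; I_C ≈ 1.4 mA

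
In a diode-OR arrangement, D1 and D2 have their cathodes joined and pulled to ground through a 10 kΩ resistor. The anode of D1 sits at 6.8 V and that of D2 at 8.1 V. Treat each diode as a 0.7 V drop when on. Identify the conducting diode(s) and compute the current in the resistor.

Assume both conduct. Then node N would need to be at both 6.8−0.7 = 6.1 V and 8.1−0.7 = 7.4 V, which is impossible.
Assume only D2 conducts: V_N = 8.1 − 0.7 = 7.4 V, so I_R = 7.4/10 = 0.74 mA.
Check D1: its anode-to-cathode voltage is 6.8 − 7.4 = -0.6 V < 0.7 V, so it is off. The assumption is consistent.

Only D2 conducts; I_R ≈ 0.74 mA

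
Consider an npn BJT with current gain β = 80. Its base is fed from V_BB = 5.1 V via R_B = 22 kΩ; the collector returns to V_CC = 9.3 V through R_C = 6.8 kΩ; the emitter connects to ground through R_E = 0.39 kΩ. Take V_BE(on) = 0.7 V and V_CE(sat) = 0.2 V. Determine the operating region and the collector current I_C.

saturation; I_C ≈ 1.3 mA

Assume active: I_B = (5.1 − 0.7)/(22 + 81×0.39) = 0.0821 mA, I_C = β·I_B = 6.57 mA.
Then V_CE = 9.3 − 6.57×6.8 − 6.65×0.39 = -38 V < 0.2 V — the active assumption fails.
Re-solve with V_CE = 0.2 V. KCL at the emitter: V_E/R_E = (V_BB−0.7−V_E)/R_B + (V_CC−0.2−V_E)/R_C, giving V_E = 0.558 V.
I_C = (V_CC − 0.2 − V_E)/R_C = (9.1 − 0.558)/6.8 = 1.26 mA.
Check: I_B = (4.4 − 0.558)/22 = 0.175 mA, and β·I_B = 14 mA > I_C, confirming saturation.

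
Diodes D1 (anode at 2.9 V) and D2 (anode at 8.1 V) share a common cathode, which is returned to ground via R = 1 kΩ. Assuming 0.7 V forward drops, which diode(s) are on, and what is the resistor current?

Assume both conduct. Then node N would need to be at both 2.9−0.7 = 2.2 V and 8.1−0.7 = 7.4 V, which is impossible.
Assume only D2 conducts: V_N = 8.1 − 0.7 = 7.4 V, so I_R = 7.4/1 = 7.4 mA.
Check D1: its anode-to-cathode voltage is 2.9 − 7.4 = -4.5 V < 0.7 V, so it is off. The assumption is consistent.

Only D2 conducts; I_R ≈ 7.4 mA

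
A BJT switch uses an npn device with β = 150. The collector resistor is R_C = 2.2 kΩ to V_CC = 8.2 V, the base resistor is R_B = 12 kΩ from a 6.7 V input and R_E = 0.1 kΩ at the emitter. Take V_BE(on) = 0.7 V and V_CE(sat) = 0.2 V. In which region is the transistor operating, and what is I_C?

saturation; I_C ≈ 3.5 mA

Assume active: I_B = (6.7 − 0.7)/(12 + 151×0.1) = 0.221 mA, I_C = β·I_B = 33.2 mA.
Then V_CE = 8.2 − 33.2×2.2 − 33.4×0.1 = -68.2 V < 0.2 V — the active assumption fails.
Re-solve with V_CE = 0.2 V. KCL at the emitter: V_E/R_E = (V_BB−0.7−V_E)/R_B + (V_CC−0.2−V_E)/R_C, giving V_E = 0.393 V.
I_C = (V_CC − 0.2 − V_E)/R_C = (8 − 0.393)/2.2 = 3.46 mA.
Check: I_B = (6 − 0.393)/12 = 0.467 mA, and β·I_B = 70.1 mA > I_C, confirming saturation.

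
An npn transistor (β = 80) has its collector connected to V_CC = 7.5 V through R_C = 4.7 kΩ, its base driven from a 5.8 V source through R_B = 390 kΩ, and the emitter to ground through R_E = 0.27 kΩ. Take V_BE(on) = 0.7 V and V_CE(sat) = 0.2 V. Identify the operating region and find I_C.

Assume active. Base-emitter loop: I_B = (V_BB − V_BE)/(R_B + (β+1)R_E) = (5.8 − 0.7)/(390 + 81×0.27) = 0.0124 mA.
I_C = β·I_B = 80×0.0124 = 0.991 mA.
V_CE = V_CC − I_C·R_C − I_E·R_E = 7.5 − 0.991×4.7 − 1×0.27 = 2.57 V > V_CE(sat), so the active-region assumption holds.

active; I_C ≈ 0.99 mA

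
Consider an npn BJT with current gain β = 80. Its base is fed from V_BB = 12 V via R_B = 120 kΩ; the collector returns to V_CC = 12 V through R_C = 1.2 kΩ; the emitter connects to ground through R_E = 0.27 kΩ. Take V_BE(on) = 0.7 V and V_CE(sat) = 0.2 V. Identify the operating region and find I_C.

active; I_C ≈ 6.4 mA

Assume active. Base-emitter loop: I_B = (V_BB − V_BE)/(R_B + (β+1)R_E) = (12 − 0.7)/(120 + 81×0.27) = 0.0797 mA.
I_C = β·I_B = 80×0.0797 = 6.37 mA.
V_CE = V_CC − I_C·R_C − I_E·R_E = 12 − 6.37×1.2 − 6.45×0.27 = 2.61 V > V_CE(sat), so the active-region assumption holds.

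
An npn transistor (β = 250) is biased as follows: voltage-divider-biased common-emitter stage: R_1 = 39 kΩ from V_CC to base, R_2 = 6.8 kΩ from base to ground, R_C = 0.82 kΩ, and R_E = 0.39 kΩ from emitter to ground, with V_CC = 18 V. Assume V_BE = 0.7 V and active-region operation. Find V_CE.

Thevenize the base divider: V_Th = V_CC·R_2/(R_1+R_2) = 18×6.8/45.8 = 2.67 V, R_Th = R_1‖R_2 = 5.79 kΩ.
Base-emitter loop: V_Th = I_B·R_Th + V_BE + (β+1)I_B·R_E, so I_B = (2.67 − 0.7) / (5.79 + 251×0.39) = 0.019 mA.
I_C = β·I_B = 250×0.019 = 4.76 mA, and I_E = (β+1)I_B = 4.78 mA.
V_CE = V_CC − I_C·R_C − I_E·R_E = 18 − 4.76×0.82 − 4.78×0.39 = 12.2 V.
V_CE = 12.2 V > 0.2 V confirms active-region operation.

V_CE ≈ 12 V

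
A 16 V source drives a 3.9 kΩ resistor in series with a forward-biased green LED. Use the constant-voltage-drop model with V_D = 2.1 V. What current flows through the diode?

KVL around the loop: 16 = V_D + I·R = 2.1 + I × 3.9 kΩ.
So I = (16 − 2.1) / 3.9 kΩ = 13.9 / 3.9 = 3.56 mA.

I ≈ 3.6 mA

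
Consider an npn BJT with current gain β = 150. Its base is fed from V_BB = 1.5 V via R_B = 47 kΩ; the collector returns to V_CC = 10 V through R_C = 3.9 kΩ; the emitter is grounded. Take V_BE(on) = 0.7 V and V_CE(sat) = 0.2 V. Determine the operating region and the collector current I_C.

saturation; I_C ≈ 2.5 mA

Assume active: I_B = (1.5 − 0.7)/47 = 0.017 mA, giving I_C = β·I_B = 2.55 mA.
But then V_CE = 10 − 2.55×3.9 = 0.0426 V < V_CE(sat) = 0.2 V — impossible in the active region.
So the transistor is saturated. With V_CE = 0.2 V, I_C = (V_CC − 0.2)/R_C = 9.8/3.9 = 2.51 mA.
Check: β·I_B = 2.55 mA > I_C = 2.51 mA, confirming saturation.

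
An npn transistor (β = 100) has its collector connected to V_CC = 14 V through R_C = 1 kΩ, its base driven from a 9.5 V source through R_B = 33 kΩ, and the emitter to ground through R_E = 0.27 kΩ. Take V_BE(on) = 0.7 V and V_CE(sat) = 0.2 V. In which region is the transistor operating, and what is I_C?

Assume active: I_B = (9.5 − 0.7)/(33 + 101×0.27) = 0.146 mA, I_C = β·I_B = 14.6 mA.
Then V_CE = 14 − 14.6×1 − 14.7×0.27 = -4.58 V < 0.2 V — the active assumption fails.
Re-solve with V_CE = 0.2 V. KCL at the emitter: V_E/R_E = (V_BB−0.7−V_E)/R_B + (V_CC−0.2−V_E)/R_C, giving V_E = 2.97 V.
I_C = (V_CC − 0.2 − V_E)/R_C = (13.8 − 2.97)/1 = 10.8 mA.
Check: I_B = (8.8 − 2.97)/33 = 0.177 mA, and β·I_B = 17.7 mA > I_C, confirming saturation.

saturation; I_C ≈ 11 mA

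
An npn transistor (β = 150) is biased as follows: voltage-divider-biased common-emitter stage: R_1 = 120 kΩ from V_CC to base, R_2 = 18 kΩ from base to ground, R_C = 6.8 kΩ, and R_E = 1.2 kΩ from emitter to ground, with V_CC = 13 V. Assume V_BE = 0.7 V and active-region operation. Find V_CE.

V_CE ≈ 6.9 V

Thevenize the base divider: V_Th = V_CC·R_2/(R_1+R_2) = 13×18/138 = 1.7 V, R_Th = R_1‖R_2 = 15.7 kΩ.
Base-emitter loop: V_Th = I_B·R_Th + V_BE + (β+1)I_B·R_E, so I_B = (1.7 − 0.7) / (15.7 + 151×1.2) = 0.00506 mA.
I_C = β·I_B = 150×0.00506 = 0.759 mA, and I_E = (β+1)I_B = 0.764 mA.
V_CE = V_CC − I_C·R_C − I_E·R_E = 13 − 0.759×6.8 − 0.764×1.2 = 6.92 V.
V_CE = 6.92 V > 0.2 V confirms active-region operation.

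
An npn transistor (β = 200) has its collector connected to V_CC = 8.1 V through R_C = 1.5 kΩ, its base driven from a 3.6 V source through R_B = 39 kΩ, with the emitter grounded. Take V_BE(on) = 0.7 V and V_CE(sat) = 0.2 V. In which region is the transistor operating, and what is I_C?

saturation; I_C ≈ 5.3 mA

Assume active: I_B = (3.6 − 0.7)/39 = 0.0744 mA, giving I_C = β·I_B = 14.9 mA.
But then V_CE = 8.1 − 14.9×1.5 = -14.2 V < V_CE(sat) = 0.2 V — impossible in the active region.
So the transistor is saturated. With V_CE = 0.2 V, I_C = (V_CC − 0.2)/R_C = 7.9/1.5 = 5.27 mA.
Check: β·I_B = 14.9 mA > I_C = 5.27 mA, confirming saturation.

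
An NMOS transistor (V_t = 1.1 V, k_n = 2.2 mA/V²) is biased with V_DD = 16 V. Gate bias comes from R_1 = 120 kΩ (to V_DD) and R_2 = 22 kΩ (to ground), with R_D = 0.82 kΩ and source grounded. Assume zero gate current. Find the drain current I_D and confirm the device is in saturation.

I_D ≈ 2.1 mA

V_G = V_DD·R_2/(R_1+R_2) = 16×22/142 = 2.48 V. With the source grounded, V_GS = V_G = 2.48 V.
Assume saturation: I_D = (k_n/2)(V_GS − V_t)² = (2.2/2)×(2.48 − 1.1)² = 1.1×1.38² = 2.09 mA.
V_DS = V_DD − I_D·R_D = 16 − 2.09×0.82 = 14.3 V.
Saturation requires V_DS ≥ V_GS − V_t = 1.38 V; 14.3 ≥ 1.38 ✓.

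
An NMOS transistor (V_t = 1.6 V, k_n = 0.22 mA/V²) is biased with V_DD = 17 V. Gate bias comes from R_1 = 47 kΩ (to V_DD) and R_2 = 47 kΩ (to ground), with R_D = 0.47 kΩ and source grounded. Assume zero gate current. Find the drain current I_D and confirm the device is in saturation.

I_D ≈ 5.2 mA

V_G = V_DD·R_2/(R_1+R_2) = 17×47/94 = 8.5 V. With the source grounded, V_GS = V_G = 8.5 V.
Assume saturation: I_D = (k_n/2)(V_GS − V_t)² = (0.22/2)×(8.5 − 1.6)² = 0.11×6.9² = 5.24 mA.
V_DS = V_DD − I_D·R_D = 17 − 5.24×0.47 = 14.5 V.
Saturation requires V_DS ≥ V_GS − V_t = 6.9 V; 14.5 ≥ 6.9 ✓.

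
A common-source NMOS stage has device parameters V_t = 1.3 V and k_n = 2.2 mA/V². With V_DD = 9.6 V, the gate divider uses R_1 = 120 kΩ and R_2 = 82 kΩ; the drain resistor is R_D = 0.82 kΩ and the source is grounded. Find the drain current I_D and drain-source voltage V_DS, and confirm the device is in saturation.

V_G = V_DD·R_2/(R_1+R_2) = 9.6×82/202 = 3.9 V. With the source grounded, V_GS = V_G = 3.9 V.
Assume saturation: I_D = (k_n/2)(V_GS − V_t)² = (2.2/2)×(3.9 − 1.3)² = 1.1×2.6² = 7.42 mA.
V_DS = V_DD − I_D·R_D = 9.6 − 7.42×0.82 = 3.52 V.
Saturation requires V_DS ≥ V_GS − V_t = 2.6 V; 3.52 ≥ 2.6 ✓.

I_D ≈ 7.4 mA, V_DS ≈ 3.5 V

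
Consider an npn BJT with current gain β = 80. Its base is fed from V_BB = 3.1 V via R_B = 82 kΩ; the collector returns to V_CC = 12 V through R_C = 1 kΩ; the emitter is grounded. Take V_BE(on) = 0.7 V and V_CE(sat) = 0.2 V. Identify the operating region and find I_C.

Assume active. Base-emitter loop: I_B = (V_BB − V_BE)/R_B = (3.1 − 0.7)/82 = 0.0293 mA.
I_C = β·I_B = 80×0.0293 = 2.34 mA.
V_CE = V_CC − I_C·R_C = 12 − 2.34×1 = 9.66 V > V_CE(sat), so the active-region assumption holds.

active; I_C ≈ 2.3 mA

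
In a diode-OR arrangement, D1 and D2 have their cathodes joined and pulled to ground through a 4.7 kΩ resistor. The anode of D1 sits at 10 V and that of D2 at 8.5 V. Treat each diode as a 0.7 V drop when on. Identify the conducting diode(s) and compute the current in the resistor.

Assume both conduct. Then node N would need to be at both 10−0.7 = 9.3 V and 8.5−0.7 = 7.8 V, which is impossible.
Assume only D1 conducts: V_N = 10 − 0.7 = 9.3 V, so I_R = 9.3/4.7 = 1.98 mA.
Check D2: its anode-to-cathode voltage is 8.5 − 9.3 = -0.8 V < 0.7 V, so it is off. The assumption is consistent.

Only D1 conducts; I_R ≈ 2 mA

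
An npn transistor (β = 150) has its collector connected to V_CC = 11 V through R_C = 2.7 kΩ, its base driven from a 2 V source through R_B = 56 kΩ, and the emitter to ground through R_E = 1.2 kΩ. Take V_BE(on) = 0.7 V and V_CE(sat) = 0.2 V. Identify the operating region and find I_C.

active; I_C ≈ 0.82 mA

Assume active. Base-emitter loop: I_B = (V_BB − V_BE)/(R_B + (β+1)R_E) = (2 − 0.7)/(56 + 151×1.2) = 0.00548 mA.
I_C = β·I_B = 150×0.00548 = 0.822 mA.
V_CE = V_CC − I_C·R_C − I_E·R_E = 11 − 0.822×2.7 − 0.828×1.2 = 7.79 V > V_CE(sat), so the active-region assumption holds.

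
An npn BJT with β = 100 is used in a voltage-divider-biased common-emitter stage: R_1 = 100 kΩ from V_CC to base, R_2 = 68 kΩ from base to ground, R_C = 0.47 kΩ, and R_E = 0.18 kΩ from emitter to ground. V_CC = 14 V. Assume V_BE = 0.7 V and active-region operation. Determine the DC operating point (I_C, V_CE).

Thevenize the base divider: V_Th = V_CC·R_2/(R_1+R_2) = 14×68/168 = 5.67 V, R_Th = R_1‖R_2 = 40.5 kΩ.
Base-emitter loop: V_Th = I_B·R_Th + V_BE + (β+1)I_B·R_E, so I_B = (5.67 − 0.7) / (40.5 + 101×0.18) = 0.0847 mA.
I_C = β·I_B = 100×0.0847 = 8.47 mA, and I_E = (β+1)I_B = 8.55 mA.
V_CE = V_CC − I_C·R_C − I_E·R_E = 14 − 8.47×0.47 − 8.55×0.18 = 8.48 V.
V_CE = 8.48 V > 0.2 V confirms active-region operation.

I_C ≈ 8.5 mA, V_CE ≈ 8.5 V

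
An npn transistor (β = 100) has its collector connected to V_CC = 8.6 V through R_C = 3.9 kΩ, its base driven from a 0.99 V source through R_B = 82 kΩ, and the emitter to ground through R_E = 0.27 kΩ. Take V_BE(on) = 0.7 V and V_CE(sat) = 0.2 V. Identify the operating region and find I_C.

active; I_C ≈ 0.27 mA

Assume active. Base-emitter loop: I_B = (V_BB − V_BE)/(R_B + (β+1)R_E) = (0.99 − 0.7)/(82 + 101×0.27) = 0.00265 mA.
I_C = β·I_B = 100×0.00265 = 0.265 mA.
V_CE = V_CC − I_C·R_C − I_E·R_E = 8.6 − 0.265×3.9 − 0.268×0.27 = 7.49 V > V_CE(sat), so the active-region assumption holds.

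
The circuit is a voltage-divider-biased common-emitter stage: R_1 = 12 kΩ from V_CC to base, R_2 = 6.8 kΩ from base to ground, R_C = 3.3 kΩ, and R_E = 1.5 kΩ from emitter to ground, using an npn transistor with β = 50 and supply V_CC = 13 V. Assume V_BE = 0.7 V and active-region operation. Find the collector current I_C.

I_C ≈ 2.5 mA

Thevenize the base divider: V_Th = V_CC·R_2/(R_1+R_2) = 13×6.8/18.8 = 4.7 V, R_Th = R_1‖R_2 = 4.34 kΩ.
Base-emitter loop: V_Th = I_B·R_Th + V_BE + (β+1)I_B·R_E, so I_B = (4.7 − 0.7) / (4.34 + 51×1.5) = 0.0495 mA.
I_C = β·I_B = 50×0.0495 = 2.48 mA, and I_E = (β+1)I_B = 2.52 mA.
V_CE = V_CC − I_C·R_C − I_E·R_E = 13 − 2.48×3.3 − 2.52×1.5 = 1.04 V.
V_CE = 1.04 V > 0.2 V confirms active-region operation.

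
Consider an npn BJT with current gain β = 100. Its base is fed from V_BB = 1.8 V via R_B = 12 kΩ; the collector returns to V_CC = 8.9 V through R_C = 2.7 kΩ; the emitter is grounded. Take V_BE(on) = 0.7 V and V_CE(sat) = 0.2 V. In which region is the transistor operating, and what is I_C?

Assume active: I_B = (1.8 − 0.7)/12 = 0.0917 mA, giving I_C = β·I_B = 9.17 mA.
But then V_CE = 8.9 − 9.17×2.7 = -15.9 V < V_CE(sat) = 0.2 V — impossible in the active region.
So the transistor is saturated. With V_CE = 0.2 V, I_C = (V_CC − 0.2)/R_C = 8.7/2.7 = 3.22 mA.
Check: β·I_B = 9.17 mA > I_C = 3.22 mA, confirming saturation.

saturation; I_C ≈ 3.2 mA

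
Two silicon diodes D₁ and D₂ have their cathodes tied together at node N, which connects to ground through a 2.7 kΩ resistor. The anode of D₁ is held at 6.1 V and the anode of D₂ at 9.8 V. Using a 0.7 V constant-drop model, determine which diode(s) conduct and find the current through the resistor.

Only D₂ conducts; I_R ≈ 3.4 mA

Assume both conduct. Then node N would need to be at both 6.1−0.7 = 5.4 V and 9.8−0.7 = 9.1 V, which is impossible.
Assume only D₂ conducts: V_N = 9.8 − 0.7 = 9.1 V, so I_R = 9.1/2.7 = 3.37 mA.
Check D₁: its anode-to-cathode voltage is 6.1 − 9.1 = -3 V < 0.7 V, so it is off. The assumption is consistent.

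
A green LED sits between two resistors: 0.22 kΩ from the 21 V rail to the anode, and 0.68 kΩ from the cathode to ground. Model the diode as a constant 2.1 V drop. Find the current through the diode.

I ≈ 21 mA

The two resistors are in series with the diode, so KVL gives 21 = I·0.22 + 2.1 + I·0.68.
I = (21 − 2.1) / (0.22 + 0.68) kΩ = 18.9 / 0.9 = 21 mA.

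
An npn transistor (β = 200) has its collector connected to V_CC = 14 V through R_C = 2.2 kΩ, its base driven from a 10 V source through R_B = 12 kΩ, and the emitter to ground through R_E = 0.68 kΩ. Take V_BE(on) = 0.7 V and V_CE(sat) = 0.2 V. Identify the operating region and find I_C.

Assume active: I_B = (10 − 0.7)/(12 + 201×0.68) = 0.0626 mA, I_C = β·I_B = 12.5 mA.
Then V_CE = 14 − 12.5×2.2 − 12.6×0.68 = -22.1 V < 0.2 V — the active assumption fails.
Re-solve with V_CE = 0.2 V. KCL at the emitter: V_E/R_E = (V_BB−0.7−V_E)/R_B + (V_CC−0.2−V_E)/R_C, giving V_E = 3.51 V.
I_C = (V_CC − 0.2 − V_E)/R_C = (13.8 − 3.51)/2.2 = 4.68 mA.
Check: I_B = (9.3 − 3.51)/12 = 0.483 mA, and β·I_B = 96.5 mA > I_C, confirming saturation.

saturation; I_C ≈ 4.7 mA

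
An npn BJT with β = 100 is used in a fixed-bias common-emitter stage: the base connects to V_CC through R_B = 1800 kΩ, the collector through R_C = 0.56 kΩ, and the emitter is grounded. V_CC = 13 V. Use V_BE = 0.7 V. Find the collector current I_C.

Base loop: V_CC = I_B·R_B + V_BE, so I_B = (13 − 0.7)/1800 kΩ = 0.00683 mA.
In the active region I_C = β·I_B = 100 × 0.00683 = 0.683 mA.
Collector loop: V_CE = V_CC − I_C·R_C = 13 − 0.683×0.56 = 12.6 V.
Since V_CE = 12.6 V > V_CE(sat) ≈ 0.2 V, the transistor is in the active region as assumed.

I_C ≈ 0.68 mA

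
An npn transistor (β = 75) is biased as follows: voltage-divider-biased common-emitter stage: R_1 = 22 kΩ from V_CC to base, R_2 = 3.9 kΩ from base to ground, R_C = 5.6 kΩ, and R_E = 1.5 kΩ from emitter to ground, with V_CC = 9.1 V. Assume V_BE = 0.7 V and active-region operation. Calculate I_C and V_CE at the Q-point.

I_C ≈ 0.43 mA, V_CE ≈ 6 V

Thevenize the base divider: V_Th = V_CC·R_2/(R_1+R_2) = 9.1×3.9/25.9 = 1.37 V, R_Th = R_1‖R_2 = 3.31 kΩ.
Base-emitter loop: V_Th = I_B·R_Th + V_BE + (β+1)I_B·R_E, so I_B = (1.37 − 0.7) / (3.31 + 76×1.5) = 0.00571 mA.
I_C = β·I_B = 75×0.00571 = 0.429 mA, and I_E = (β+1)I_B = 0.434 mA.
V_CE = V_CC − I_C·R_C − I_E·R_E = 9.1 − 0.429×5.6 − 0.434×1.5 = 6.05 V.
V_CE = 6.05 V > 0.2 V confirms active-region operation.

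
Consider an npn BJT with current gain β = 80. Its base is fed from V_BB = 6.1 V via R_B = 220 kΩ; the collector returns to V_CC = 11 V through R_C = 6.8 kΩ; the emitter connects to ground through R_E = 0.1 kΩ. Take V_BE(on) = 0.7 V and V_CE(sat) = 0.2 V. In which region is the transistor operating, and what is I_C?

Assume active: I_B = (6.1 − 0.7)/(220 + 81×0.1) = 0.0237 mA, I_C = β·I_B = 1.89 mA.
Then V_CE = 11 − 1.89×6.8 − 1.92×0.1 = -2.07 V < 0.2 V — the active assumption fails.
Re-solve with V_CE = 0.2 V. KCL at the emitter: V_E/R_E = (V_BB−0.7−V_E)/R_B + (V_CC−0.2−V_E)/R_C, giving V_E = 0.159 V.
I_C = (V_CC − 0.2 − V_E)/R_C = (10.8 − 0.159)/6.8 = 1.56 mA.
Check: I_B = (5.4 − 0.159)/220 = 0.0238 mA, and β·I_B = 1.91 mA > I_C, confirming saturation.

saturation; I_C ≈ 1.6 mA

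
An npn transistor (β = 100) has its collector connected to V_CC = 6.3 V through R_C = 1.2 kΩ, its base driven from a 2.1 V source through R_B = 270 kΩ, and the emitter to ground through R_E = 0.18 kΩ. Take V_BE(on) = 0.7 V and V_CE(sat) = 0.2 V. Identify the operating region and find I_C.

Assume active. Base-emitter loop: I_B = (V_BB − V_BE)/(R_B + (β+1)R_E) = (2.1 − 0.7)/(270 + 101×0.18) = 0.00486 mA.
I_C = β·I_B = 100×0.00486 = 0.486 mA.
V_CE = V_CC − I_C·R_C − I_E·R_E = 6.3 − 0.486×1.2 − 0.491×0.18 = 5.63 V > V_CE(sat), so the active-region assumption holds.

active; I_C ≈ 0.49 mA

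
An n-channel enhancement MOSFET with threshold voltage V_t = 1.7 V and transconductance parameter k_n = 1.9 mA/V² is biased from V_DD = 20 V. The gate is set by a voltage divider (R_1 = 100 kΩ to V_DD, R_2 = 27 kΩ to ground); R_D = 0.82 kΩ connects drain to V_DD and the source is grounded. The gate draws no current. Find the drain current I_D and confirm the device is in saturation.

I_D ≈ 6.2 mA

V_G = V_DD·R_2/(R_1+R_2) = 20×27/127 = 4.25 V. With the source grounded, V_GS = V_G = 4.25 V.
Assume saturation: I_D = (k_n/2)(V_GS − V_t)² = (1.9/2)×(4.25 − 1.7)² = 0.95×2.55² = 6.19 mA.
V_DS = V_DD − I_D·R_D = 20 − 6.19×0.82 = 14.9 V.
Saturation requires V_DS ≥ V_GS − V_t = 2.55 V; 14.9 ≥ 2.55 ✓.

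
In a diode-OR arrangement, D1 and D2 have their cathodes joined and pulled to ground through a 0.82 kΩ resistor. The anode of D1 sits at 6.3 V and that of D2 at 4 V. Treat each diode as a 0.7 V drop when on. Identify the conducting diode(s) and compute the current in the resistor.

Only D1 conducts; I_R ≈ 6.8 mA

Assume both conduct. Then node N would need to be at both 6.3−0.7 = 5.6 V and 4−0.7 = 3.3 V, which is impossible.
Assume only D1 conducts: V_N = 6.3 − 0.7 = 5.6 V, so I_R = 5.6/0.82 = 6.83 mA.
Check D2: its anode-to-cathode voltage is 4 − 5.6 = -1.6 V < 0.7 V, so it is off. The assumption is consistent.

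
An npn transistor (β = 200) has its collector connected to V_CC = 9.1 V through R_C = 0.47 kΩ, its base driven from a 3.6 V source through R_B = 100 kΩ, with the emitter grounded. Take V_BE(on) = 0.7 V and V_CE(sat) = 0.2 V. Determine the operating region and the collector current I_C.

active; I_C ≈ 5.8 mA

Assume active. Base-emitter loop: I_B = (V_BB − V_BE)/R_B = (3.6 − 0.7)/100 = 0.029 mA.
I_C = β·I_B = 200×0.029 = 5.8 mA.
V_CE = V_CC − I_C·R_C = 9.1 − 5.8×0.47 = 6.37 V > V_CE(sat), so the active-region assumption holds.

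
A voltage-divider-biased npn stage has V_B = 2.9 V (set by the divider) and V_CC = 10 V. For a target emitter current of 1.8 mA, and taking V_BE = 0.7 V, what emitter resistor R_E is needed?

V_E = V_B − V_BE = 2.9 − 0.7 = 2.2 V.
R_E = V_E / I_E = 2.2 / 1.8 = 1.22 kΩ.

R_E ≈ 1.2 kΩ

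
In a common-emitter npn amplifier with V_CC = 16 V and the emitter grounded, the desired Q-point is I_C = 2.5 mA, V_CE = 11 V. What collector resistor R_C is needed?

R_C ≈ 2 kΩ

Collector loop: V_CC = I_C·R_C + V_CE.
R_C = (V_CC − V_CE)/I_C = (16 − 11)/2.5 = 2 kΩ.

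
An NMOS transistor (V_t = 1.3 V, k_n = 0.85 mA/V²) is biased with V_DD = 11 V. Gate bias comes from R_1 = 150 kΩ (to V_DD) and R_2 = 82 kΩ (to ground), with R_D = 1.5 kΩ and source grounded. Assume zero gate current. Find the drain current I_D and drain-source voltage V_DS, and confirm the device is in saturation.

I_D ≈ 2.8 mA, V_DS ≈ 6.7 V

V_G = V_DD·R_2/(R_1+R_2) = 11×82/232 = 3.89 V. With the source grounded, V_GS = V_G = 3.89 V.
Assume saturation: I_D = (k_n/2)(V_GS − V_t)² = (0.85/2)×(3.89 − 1.3)² = 0.425×2.59² = 2.85 mA.
V_DS = V_DD − I_D·R_D = 11 − 2.85×1.5 = 6.73 V.
Saturation requires V_DS ≥ V_GS − V_t = 2.59 V; 6.73 ≥ 2.59 ✓.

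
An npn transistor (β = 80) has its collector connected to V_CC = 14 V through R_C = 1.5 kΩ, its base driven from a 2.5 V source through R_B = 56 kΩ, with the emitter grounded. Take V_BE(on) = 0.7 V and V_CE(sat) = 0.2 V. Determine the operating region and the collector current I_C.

Assume active. Base-emitter loop: I_B = (V_BB − V_BE)/R_B = (2.5 − 0.7)/56 = 0.0321 mA.
I_C = β·I_B = 80×0.0321 = 2.57 mA.
V_CE = V_CC − I_C·R_C = 14 − 2.57×1.5 = 10.1 V > V_CE(sat), so the active-region assumption holds.

active; I_C ≈ 2.6 mA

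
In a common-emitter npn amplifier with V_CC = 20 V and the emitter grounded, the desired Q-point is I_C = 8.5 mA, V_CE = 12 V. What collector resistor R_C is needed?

R_C ≈ 0.94 kΩ

Collector loop: V_CC = I_C·R_C + V_CE.
R_C = (V_CC − V_CE)/I_C = (20 − 12)/8.5 = 0.941 kΩ.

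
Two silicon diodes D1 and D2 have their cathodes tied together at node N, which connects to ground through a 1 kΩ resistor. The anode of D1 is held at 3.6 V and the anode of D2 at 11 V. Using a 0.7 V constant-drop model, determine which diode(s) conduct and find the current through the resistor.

Only D2 conducts; I_R ≈ 10 mA

Assume both conduct. Then node N would need to be at both 3.6−0.7 = 2.9 V and 11−0.7 = 10.3 V, which is impossible.
Assume only D2 conducts: V_N = 11 − 0.7 = 10.3 V, so I_R = 10.3/1 = 10.3 mA.
Check D1: its anode-to-cathode voltage is 3.6 − 10.3 = -6.7 V < 0.7 V, so it is off. The assumption is consistent.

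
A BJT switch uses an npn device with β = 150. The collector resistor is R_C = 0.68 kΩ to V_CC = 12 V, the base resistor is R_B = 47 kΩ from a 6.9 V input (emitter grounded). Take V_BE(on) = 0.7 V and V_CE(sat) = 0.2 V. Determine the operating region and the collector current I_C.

Assume active: I_B = (6.9 − 0.7)/47 = 0.132 mA, giving I_C = β·I_B = 19.8 mA.
But then V_CE = 12 − 19.8×0.68 = -1.46 V < V_CE(sat) = 0.2 V — impossible in the active region.
So the transistor is saturated. With V_CE = 0.2 V, I_C = (V_CC − 0.2)/R_C = 11.8/0.68 = 17.4 mA.
Check: β·I_B = 19.8 mA > I_C = 17.4 mA, confirming saturation.

saturation; I_C ≈ 17 mA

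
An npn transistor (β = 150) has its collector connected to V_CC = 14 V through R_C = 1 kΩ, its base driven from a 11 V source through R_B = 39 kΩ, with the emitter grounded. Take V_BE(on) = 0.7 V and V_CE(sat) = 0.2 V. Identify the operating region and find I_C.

Assume active: I_B = (11 − 0.7)/39 = 0.264 mA, giving I_C = β·I_B = 39.6 mA.
But then V_CE = 14 − 39.6×1 = -25.6 V < V_CE(sat) = 0.2 V — impossible in the active region.
So the transistor is saturated. With V_CE = 0.2 V, I_C = (V_CC − 0.2)/R_C = 13.8/1 = 13.8 mA.
Check: β·I_B = 39.6 mA > I_C = 13.8 mA, confirming saturation.

saturation; I_C ≈ 14 mA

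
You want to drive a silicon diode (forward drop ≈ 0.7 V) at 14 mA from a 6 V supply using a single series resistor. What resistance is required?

R ≈ 0.38 kΩ

The resistor drops V_S − V_D = 6 − 0.7 = 5.3 V at 14 mA.
R = 5.3 V / 14 mA = 0.379 kΩ.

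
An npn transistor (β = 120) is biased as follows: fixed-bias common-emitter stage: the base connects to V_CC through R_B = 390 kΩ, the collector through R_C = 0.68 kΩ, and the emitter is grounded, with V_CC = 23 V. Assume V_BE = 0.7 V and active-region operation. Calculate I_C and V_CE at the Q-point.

I_C ≈ 6.9 mA, V_CE ≈ 18 V

Base loop: V_CC = I_B·R_B + V_BE, so I_B = (23 − 0.7)/390 kΩ = 0.0572 mA.
In the active region I_C = β·I_B = 120 × 0.0572 = 6.86 mA.
Collector loop: V_CE = V_CC − I_C·R_C = 23 − 6.86×0.68 = 18.3 V.
Since V_CE = 18.3 V > V_CE(sat) ≈ 0.2 V, the transistor is in the active region as assumed.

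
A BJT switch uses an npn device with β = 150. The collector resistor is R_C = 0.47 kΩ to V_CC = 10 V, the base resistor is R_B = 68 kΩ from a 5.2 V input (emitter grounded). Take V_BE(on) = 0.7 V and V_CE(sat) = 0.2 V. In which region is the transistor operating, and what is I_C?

Assume active. Base-emitter loop: I_B = (V_BB − V_BE)/R_B = (5.2 − 0.7)/68 = 0.0662 mA.
I_C = β·I_B = 150×0.0662 = 9.93 mA.
V_CE = V_CC − I_C·R_C = 10 − 9.93×0.47 = 5.33 V > V_CE(sat), so the active-region assumption holds.

active; I_C ≈ 9.9 mA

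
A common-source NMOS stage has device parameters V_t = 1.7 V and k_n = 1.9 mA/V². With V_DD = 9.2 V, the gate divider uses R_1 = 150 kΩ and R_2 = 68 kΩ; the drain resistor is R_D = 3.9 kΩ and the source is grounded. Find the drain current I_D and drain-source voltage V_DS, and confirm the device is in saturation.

V_G = V_DD·R_2/(R_1+R_2) = 9.2×68/218 = 2.87 V. With the source grounded, V_GS = V_G = 2.87 V.
Assume saturation: I_D = (k_n/2)(V_GS − V_t)² = (1.9/2)×(2.87 − 1.7)² = 0.95×1.17² = 1.3 mA.
V_DS = V_DD − I_D·R_D = 9.2 − 1.3×3.9 = 4.13 V.
Saturation requires V_DS ≥ V_GS − V_t = 1.17 V; 4.13 ≥ 1.17 ✓.

I_D ≈ 1.3 mA, V_DS ≈ 4.1 V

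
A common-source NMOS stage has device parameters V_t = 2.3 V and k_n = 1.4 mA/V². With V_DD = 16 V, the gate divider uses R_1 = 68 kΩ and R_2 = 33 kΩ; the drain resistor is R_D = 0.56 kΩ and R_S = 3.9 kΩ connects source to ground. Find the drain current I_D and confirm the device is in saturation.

I_D ≈ 0.53 mA

V_G = V_DD·R_2/(R_1+R_2) = 16×33/101 = 5.23 V.
Assume saturation: I_D = (k_n/2)(V_GS − V_t)² with V_GS = V_G − I_D·R_S = 5.23 − 3.9·I_D.
Substituting gives 10.6·I_D² − 17·I_D + 6 = 0, with roots I_D = 0.528 or 1.07 mA.
The root I_D = 1.07 mA gives V_GS = 1.07 V ≤ V_t, so take I_D = 0.528 mA.
Then V_GS = 3.17 V and V_DS = V_DD − I_D(R_D+R_S) = 16 − 0.528×4.46 = 13.6 V.
Saturation requires V_DS ≥ V_GS − V_t = 0.869 V; 13.6 ≥ 0.869 ✓.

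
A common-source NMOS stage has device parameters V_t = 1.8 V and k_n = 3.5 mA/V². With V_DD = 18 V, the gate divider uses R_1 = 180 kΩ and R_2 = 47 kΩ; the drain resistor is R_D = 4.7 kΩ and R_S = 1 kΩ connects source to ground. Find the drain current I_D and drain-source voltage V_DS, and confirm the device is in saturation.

I_D ≈ 1.1 mA, V_DS ≈ 12 V

V_G = V_DD·R_2/(R_1+R_2) = 18×47/227 = 3.73 V.
Assume saturation: I_D = (k_n/2)(V_GS − V_t)² with V_GS = V_G − I_D·R_S = 3.73 − 1·I_D.
Substituting gives 1.75·I_D² − 7.74·I_D + 6.5 = 0, with roots I_D = 1.13 or 3.3 mA.
The root I_D = 3.3 mA gives V_GS = 0.427 V ≤ V_t, so take I_D = 1.13 mA.
Then V_GS = 2.6 V and V_DS = V_DD − I_D(R_D+R_S) = 18 − 1.13×5.7 = 11.6 V.
Saturation requires V_DS ≥ V_GS − V_t = 0.802 V; 11.6 ≥ 0.802 ✓.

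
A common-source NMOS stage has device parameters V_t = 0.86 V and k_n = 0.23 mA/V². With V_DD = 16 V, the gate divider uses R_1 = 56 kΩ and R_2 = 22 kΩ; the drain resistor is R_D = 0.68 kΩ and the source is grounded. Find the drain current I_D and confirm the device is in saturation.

V_G = V_DD·R_2/(R_1+R_2) = 16×22/78 = 4.51 V. With the source grounded, V_GS = V_G = 4.51 V.
Assume saturation: I_D = (k_n/2)(V_GS − V_t)² = (0.23/2)×(4.51 − 0.86)² = 0.115×3.65² = 1.53 mA.
V_DS = V_DD − I_D·R_D = 16 − 1.53×0.68 = 15 V.
Saturation requires V_DS ≥ V_GS − V_t = 3.65 V; 15 ≥ 3.65 ✓.

I_D ≈ 1.5 mA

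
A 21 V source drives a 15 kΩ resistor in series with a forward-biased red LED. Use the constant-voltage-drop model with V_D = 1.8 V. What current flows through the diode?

I ≈ 1.3 mA

KVL around the loop: 21 = V_D + I·R = 1.8 + I × 15 kΩ.
So I = (21 − 1.8) / 15 kΩ = 19.2 / 15 = 1.28 mA.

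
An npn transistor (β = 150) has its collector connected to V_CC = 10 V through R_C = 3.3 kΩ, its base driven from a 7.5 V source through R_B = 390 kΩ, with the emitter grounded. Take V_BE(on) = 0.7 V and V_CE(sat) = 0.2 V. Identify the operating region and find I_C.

Assume active. Base-emitter loop: I_B = (V_BB − V_BE)/R_B = (7.5 − 0.7)/390 = 0.0174 mA.
I_C = β·I_B = 150×0.0174 = 2.62 mA.
V_CE = V_CC − I_C·R_C = 10 − 2.62×3.3 = 1.37 V > V_CE(sat), so the active-region assumption holds.

active; I_C ≈ 2.6 mA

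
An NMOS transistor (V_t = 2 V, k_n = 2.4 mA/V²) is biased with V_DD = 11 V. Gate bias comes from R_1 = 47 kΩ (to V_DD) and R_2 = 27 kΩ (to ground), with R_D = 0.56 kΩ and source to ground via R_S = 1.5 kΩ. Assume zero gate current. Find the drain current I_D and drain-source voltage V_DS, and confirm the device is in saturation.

V_G = V_DD·R_2/(R_1+R_2) = 11×27/74 = 4.01 V.
Assume saturation: I_D = (k_n/2)(V_GS − V_t)² with V_GS = V_G − I_D·R_S = 4.01 − 1.5·I_D.
Substituting gives 2.7·I_D² − 8.25·I_D + 4.87 = 0, with roots I_D = 0.799 or 2.26 mA.
The root I_D = 2.26 mA gives V_GS = 0.629 V ≤ V_t, so take I_D = 0.799 mA.
Then V_GS = 2.82 V and V_DS = V_DD − I_D(R_D+R_S) = 11 − 0.799×2.06 = 9.36 V.
Saturation requires V_DS ≥ V_GS − V_t = 0.816 V; 9.36 ≥ 0.816 ✓.

I_D ≈ 0.8 mA, V_DS ≈ 9.4 V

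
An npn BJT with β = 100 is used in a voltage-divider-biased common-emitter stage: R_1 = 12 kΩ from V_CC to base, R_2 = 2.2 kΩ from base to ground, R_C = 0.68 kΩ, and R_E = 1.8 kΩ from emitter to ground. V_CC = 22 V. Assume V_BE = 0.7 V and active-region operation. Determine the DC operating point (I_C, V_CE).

Thevenize the base divider: V_Th = V_CC·R_2/(R_1+R_2) = 22×2.2/14.2 = 3.41 V, R_Th = R_1‖R_2 = 1.86 kΩ.
Base-emitter loop: V_Th = I_B·R_Th + V_BE + (β+1)I_B·R_E, so I_B = (3.41 − 0.7) / (1.86 + 101×1.8) = 0.0147 mA.
I_C = β·I_B = 100×0.0147 = 1.47 mA, and I_E = (β+1)I_B = 1.49 mA.
V_CE = V_CC − I_C·R_C − I_E·R_E = 22 − 1.47×0.68 − 1.49×1.8 = 18.3 V.
V_CE = 18.3 V > 0.2 V confirms active-region operation.

I_C ≈ 1.5 mA, V_CE ≈ 18 V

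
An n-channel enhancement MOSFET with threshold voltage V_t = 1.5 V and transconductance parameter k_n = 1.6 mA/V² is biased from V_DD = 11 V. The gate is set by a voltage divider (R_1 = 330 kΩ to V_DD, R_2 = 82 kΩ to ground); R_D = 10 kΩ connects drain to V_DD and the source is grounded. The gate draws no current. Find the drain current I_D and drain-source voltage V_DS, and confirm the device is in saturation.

V_G = V_DD·R_2/(R_1+R_2) = 11×82/412 = 2.19 V. With the source grounded, V_GS = V_G = 2.19 V.
Assume saturation: I_D = (k_n/2)(V_GS − V_t)² = (1.6/2)×(2.19 − 1.5)² = 0.8×0.689² = 0.38 mA.
V_DS = V_DD − I_D·R_D = 11 − 0.38×10 = 7.2 V.
Saturation requires V_DS ≥ V_GS − V_t = 0.689 V; 7.2 ≥ 0.689 ✓.

I_D ≈ 0.38 mA, V_DS ≈ 7.2 V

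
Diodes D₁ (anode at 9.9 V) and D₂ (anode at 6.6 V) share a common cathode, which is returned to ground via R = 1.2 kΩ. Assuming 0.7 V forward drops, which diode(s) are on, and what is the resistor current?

Assume both conduct. Then node N would need to be at both 9.9−0.7 = 9.2 V and 6.6−0.7 = 5.9 V, which is impossible.
Assume only D₁ conducts: V_N = 9.9 − 0.7 = 9.2 V, so I_R = 9.2/1.2 = 7.67 mA.
Check D₂: its anode-to-cathode voltage is 6.6 − 9.2 = -2.6 V < 0.7 V, so it is off. The assumption is consistent.

Only D₁ conducts; I_R ≈ 7.7 mA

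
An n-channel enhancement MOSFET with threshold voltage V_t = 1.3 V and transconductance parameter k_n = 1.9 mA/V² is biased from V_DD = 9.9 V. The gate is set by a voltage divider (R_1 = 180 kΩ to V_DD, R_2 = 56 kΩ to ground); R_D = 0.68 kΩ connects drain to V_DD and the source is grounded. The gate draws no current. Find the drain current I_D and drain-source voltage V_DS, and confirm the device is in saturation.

I_D ≈ 1 mA, V_DS ≈ 9.2 V

V_G = V_DD·R_2/(R_1+R_2) = 9.9×56/236 = 2.35 V. With the source grounded, V_GS = V_G = 2.35 V.
Assume saturation: I_D = (k_n/2)(V_GS − V_t)² = (1.9/2)×(2.35 − 1.3)² = 0.95×1.05² = 1.05 mA.
V_DS = V_DD − I_D·R_D = 9.9 − 1.05×0.68 = 9.19 V.
Saturation requires V_DS ≥ V_GS − V_t = 1.05 V; 9.19 ≥ 1.05 ✓.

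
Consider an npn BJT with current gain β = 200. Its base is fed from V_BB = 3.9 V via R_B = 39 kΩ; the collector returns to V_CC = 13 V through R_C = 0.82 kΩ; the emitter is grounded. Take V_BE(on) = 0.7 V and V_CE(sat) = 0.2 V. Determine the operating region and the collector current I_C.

Assume active: I_B = (3.9 − 0.7)/39 = 0.0821 mA, giving I_C = β·I_B = 16.4 mA.
But then V_CE = 13 − 16.4×0.82 = -0.456 V < V_CE(sat) = 0.2 V — impossible in the active region.
So the transistor is saturated. With V_CE = 0.2 V, I_C = (V_CC − 0.2)/R_C = 12.8/0.82 = 15.6 mA.
Check: β·I_B = 16.4 mA > I_C = 15.6 mA, confirming saturation.

saturation; I_C ≈ 16 mA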